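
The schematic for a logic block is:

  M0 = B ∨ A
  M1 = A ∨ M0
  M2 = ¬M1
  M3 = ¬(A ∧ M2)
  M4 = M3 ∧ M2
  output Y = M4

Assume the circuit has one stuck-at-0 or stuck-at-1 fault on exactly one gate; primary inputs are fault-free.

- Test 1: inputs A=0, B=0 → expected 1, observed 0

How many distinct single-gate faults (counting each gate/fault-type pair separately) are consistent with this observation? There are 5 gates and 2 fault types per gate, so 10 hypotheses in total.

5

Fault-free: M0=0, M1=0, M2=1, M3=1, M4=1 → 1. Observed 0.
  M0 stuck-at-0: output 1 ✗
  M0 stuck-at-1: output 0 ✓
  M1 stuck-at-0: output 1 ✗
  M1 stuck-at-1: output 0 ✓
  M2 stuck-at-0: output 0 ✓
  M2 stuck-at-1: output 1 ✗
  M3 stuck-at-0: output 0 ✓
  M3 stuck-at-1: output 1 ✗
  M4 stuck-at-0: output 0 ✓
  M4 stuck-at-1: output 1 ✗
Consistent faults: {M0 stuck-at-1, M1 stuck-at-1, M2 stuck-at-0, M3 stuck-at-0, M4 stuck-at-0} — 5 in all.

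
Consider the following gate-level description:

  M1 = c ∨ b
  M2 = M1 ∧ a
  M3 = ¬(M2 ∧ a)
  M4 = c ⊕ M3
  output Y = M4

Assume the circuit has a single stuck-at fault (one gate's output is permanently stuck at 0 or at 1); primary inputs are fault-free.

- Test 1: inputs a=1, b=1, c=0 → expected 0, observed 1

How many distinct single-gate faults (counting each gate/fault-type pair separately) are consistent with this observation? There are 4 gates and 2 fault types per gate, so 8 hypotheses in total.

Fault-free: M1=1, M2=1, M3=0, M4=0 → 0. Observed 1.
  M1 stuck-at-0: output 1 ✓
  M1 stuck-at-1: output 0 ✗
  M2 stuck-at-0: output 1 ✓
  M2 stuck-at-1: output 0 ✗
  M3 stuck-at-0: output 0 ✗
  M3 stuck-at-1: output 1 ✓
  M4 stuck-at-0: output 0 ✗
  M4 stuck-at-1: output 1 ✓
Consistent faults: {M1 stuck-at-0, M2 stuck-at-0, M3 stuck-at-1, M4 stuck-at-1} — 4 in all.

4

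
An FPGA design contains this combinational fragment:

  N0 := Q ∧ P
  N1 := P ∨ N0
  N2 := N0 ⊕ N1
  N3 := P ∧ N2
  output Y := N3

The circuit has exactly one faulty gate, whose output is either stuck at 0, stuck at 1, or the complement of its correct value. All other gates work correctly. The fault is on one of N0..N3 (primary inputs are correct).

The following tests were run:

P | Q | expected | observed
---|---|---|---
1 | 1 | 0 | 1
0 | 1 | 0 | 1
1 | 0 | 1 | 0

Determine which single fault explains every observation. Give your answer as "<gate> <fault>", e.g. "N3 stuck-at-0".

N3 inverted output

Fault-free values for test 1 (P=1, Q=1): N0=1, N1=1, N2=0, N3=0, giving Y=0. Observed 1.
Test 1: faults giving observed 1 are {N0 stuck-at-0, N0 inverted output, N1 stuck-at-0, N1 inverted output, N2 stuck-at-1, N2 inverted output, N3 stuck-at-1, N3 inverted output}.
Test 2 (P=0, Q=1): fault-free N0=0, N1=0, N2=0, N3=0 → 0; observed 1. Eliminates N0 stuck-at-0, N0 inverted output, N1 stuck-at-0, N1 inverted output, N2 stuck-at-1, N2 inverted output.
Test 3 (P=1, Q=0): fault-free N0=0, N1=1, N2=1, N3=1 → 1; observed 0. Eliminates N3 stuck-at-1.
Only N3 inverted output is consistent with every test.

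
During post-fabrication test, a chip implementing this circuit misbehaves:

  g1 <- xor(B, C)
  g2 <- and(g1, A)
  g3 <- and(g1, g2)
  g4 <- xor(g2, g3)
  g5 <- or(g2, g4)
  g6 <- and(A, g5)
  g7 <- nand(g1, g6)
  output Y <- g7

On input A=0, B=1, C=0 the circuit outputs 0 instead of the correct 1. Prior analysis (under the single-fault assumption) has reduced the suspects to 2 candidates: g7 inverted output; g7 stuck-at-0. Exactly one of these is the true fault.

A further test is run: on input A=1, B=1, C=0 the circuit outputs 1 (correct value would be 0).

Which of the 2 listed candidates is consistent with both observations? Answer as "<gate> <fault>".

g7 inverted output

Evaluate each candidate on input A=1, B=1, C=0:
  g7 inverted output: g1=1, g2=1, g3=1, g4=0, g5=1, g6=1, g7=1 [inverted output] → 1 — matches
  g7 stuck-at-0: g1=1, g2=1, g3=1, g4=0, g5=1, g6=1, g7=0 [stuck-at-0] → 0 — eliminated
Only g7 inverted output reproduces the observed 1.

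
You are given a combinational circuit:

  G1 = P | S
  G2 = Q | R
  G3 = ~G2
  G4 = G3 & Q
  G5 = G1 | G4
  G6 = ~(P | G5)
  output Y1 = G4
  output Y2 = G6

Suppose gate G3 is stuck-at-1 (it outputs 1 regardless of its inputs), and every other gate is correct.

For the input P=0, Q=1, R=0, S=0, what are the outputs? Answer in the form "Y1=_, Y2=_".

Propagate with G3 forced: G1=0, G2=1, G3=1 [stuck-at-1], G4=1, G5=1, G6=0.
So the outputs are Y1=1, Y2=0. (Without the fault they would be Y1=0, Y2=1.)

Y1=1, Y2=0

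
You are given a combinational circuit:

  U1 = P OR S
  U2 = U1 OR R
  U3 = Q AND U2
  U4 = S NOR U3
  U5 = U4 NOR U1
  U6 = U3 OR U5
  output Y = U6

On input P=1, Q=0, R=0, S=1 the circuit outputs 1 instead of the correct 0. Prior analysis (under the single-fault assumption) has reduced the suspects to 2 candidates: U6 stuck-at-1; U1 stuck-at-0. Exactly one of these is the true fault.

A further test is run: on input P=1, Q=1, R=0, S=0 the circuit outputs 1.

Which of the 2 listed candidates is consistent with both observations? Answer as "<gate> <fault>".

Evaluate each candidate on input P=1, Q=1, R=0, S=0:
  U6 stuck-at-1: U1=1, U2=1, U3=1, U4=0, U5=0, U6=1 [stuck-at-1] → 1 — matches
  U1 stuck-at-0: U1=0 [stuck-at-0], U2=0, U3=0, U4=1, U5=0, U6=0 → 0 — eliminated
Only U6 stuck-at-1 reproduces the observed 1.

U6 stuck-at-1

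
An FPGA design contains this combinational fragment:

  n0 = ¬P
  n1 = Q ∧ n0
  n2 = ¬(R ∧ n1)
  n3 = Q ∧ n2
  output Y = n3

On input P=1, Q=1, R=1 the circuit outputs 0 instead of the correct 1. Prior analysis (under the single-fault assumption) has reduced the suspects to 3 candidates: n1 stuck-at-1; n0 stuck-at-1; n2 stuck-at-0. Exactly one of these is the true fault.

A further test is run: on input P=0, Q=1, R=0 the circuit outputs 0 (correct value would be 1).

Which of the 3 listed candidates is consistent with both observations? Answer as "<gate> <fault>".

n2 stuck-at-0

Evaluate each candidate on input P=0, Q=1, R=0:
  n1 stuck-at-1: n0=1, n1=1 [stuck-at-1], n2=1, n3=1 → 1 — eliminated
  n0 stuck-at-1: n0=1 [stuck-at-1], n1=1, n2=1, n3=1 → 1 — eliminated
  n2 stuck-at-0: n0=1, n1=1, n2=0 [stuck-at-0], n3=0 → 0 — matches
Only n2 stuck-at-0 reproduces the observed 0.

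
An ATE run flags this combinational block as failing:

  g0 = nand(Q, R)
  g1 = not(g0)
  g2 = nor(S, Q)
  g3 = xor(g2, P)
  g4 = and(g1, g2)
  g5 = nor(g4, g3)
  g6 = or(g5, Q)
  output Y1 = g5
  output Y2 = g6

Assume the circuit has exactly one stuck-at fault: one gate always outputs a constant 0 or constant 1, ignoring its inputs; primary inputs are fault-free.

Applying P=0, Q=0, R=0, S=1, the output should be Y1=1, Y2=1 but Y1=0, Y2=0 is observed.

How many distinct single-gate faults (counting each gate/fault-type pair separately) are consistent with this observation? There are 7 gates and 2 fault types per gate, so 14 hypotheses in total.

Fault-free: g0=1, g1=0, g2=0, g3=0, g4=0, g5=1, g6=1 → Y1=1, Y2=1. Observed Y1=0, Y2=0.
  g0 stuck-at-0: output Y1=1, Y2=1 ✗
  g0 stuck-at-1: output Y1=1, Y2=1 ✗
  g1 stuck-at-0: output Y1=1, Y2=1 ✗
  g1 stuck-at-1: output Y1=1, Y2=1 ✗
  g2 stuck-at-0: output Y1=1, Y2=1 ✗
  g2 stuck-at-1: output Y1=0, Y2=0 ✓
  g3 stuck-at-0: output Y1=1, Y2=1 ✗
  g3 stuck-at-1: output Y1=0, Y2=0 ✓
  g4 stuck-at-0: output Y1=1, Y2=1 ✗
  g4 stuck-at-1: output Y1=0, Y2=0 ✓
  g5 stuck-at-0: output Y1=0, Y2=0 ✓
  g5 stuck-at-1: output Y1=1, Y2=1 ✗
  g6 stuck-at-0: output Y1=1, Y2=0 ✗
  g6 stuck-at-1: output Y1=1, Y2=1 ✗
Consistent faults: {g2 stuck-at-1, g3 stuck-at-1, g4 stuck-at-1, g5 stuck-at-0} — 4 in all.

4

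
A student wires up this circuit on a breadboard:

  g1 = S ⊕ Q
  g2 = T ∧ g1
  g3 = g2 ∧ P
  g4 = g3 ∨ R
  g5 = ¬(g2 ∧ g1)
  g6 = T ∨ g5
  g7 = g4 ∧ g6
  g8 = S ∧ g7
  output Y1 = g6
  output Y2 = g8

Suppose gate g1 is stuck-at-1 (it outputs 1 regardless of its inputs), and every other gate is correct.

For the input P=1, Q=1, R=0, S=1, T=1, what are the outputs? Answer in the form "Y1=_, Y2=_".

Propagate with g1 forced: g1=1 [stuck-at-1], g2=1, g3=1, g4=1, g5=0, g6=1, g7=1, g8=1.
So the outputs are Y1=1, Y2=1. (Without the fault they would be Y1=1, Y2=0.)

Y1=1, Y2=1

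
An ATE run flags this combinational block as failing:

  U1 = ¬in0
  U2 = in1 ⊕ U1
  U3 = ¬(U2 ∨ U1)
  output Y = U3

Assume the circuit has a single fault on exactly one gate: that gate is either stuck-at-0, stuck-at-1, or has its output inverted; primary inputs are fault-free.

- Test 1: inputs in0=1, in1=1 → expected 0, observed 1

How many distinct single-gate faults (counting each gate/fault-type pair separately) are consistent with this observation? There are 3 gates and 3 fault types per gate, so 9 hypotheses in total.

Fault-free: U1=0, U2=1, U3=0 → 0. Observed 1.
  U1 stuck-at-0: output 0 ✗
  U1 stuck-at-1: output 0 ✗
  U1 inverted output: output 0 ✗
  U2 stuck-at-0: output 1 ✓
  U2 stuck-at-1: output 0 ✗
  U2 inverted output: output 1 ✓
  U3 stuck-at-0: output 0 ✗
  U3 stuck-at-1: output 1 ✓
  U3 inverted output: output 1 ✓
Consistent faults: {U2 stuck-at-0, U2 inverted output, U3 stuck-at-1, U3 inverted output} — 4 in all.

4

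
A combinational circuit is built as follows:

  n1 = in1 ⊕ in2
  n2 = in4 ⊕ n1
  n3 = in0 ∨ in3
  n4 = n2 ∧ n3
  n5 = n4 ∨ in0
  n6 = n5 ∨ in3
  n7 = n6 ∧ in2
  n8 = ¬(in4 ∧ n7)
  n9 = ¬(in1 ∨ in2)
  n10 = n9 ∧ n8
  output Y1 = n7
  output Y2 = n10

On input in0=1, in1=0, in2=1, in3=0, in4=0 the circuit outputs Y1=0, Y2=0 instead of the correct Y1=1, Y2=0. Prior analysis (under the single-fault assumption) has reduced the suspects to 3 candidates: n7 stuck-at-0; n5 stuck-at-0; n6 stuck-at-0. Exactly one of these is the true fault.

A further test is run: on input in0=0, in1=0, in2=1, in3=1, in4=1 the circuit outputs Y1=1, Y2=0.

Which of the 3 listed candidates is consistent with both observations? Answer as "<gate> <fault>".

n5 stuck-at-0

Evaluate each candidate on input in0=0, in1=0, in2=1, in3=1, in4=1:
  n7 stuck-at-0: n1=1, n2=0, n3=1, n4=0, n5=0, n6=1, n7=0 [stuck-at-0], n8=1, n9=0, n10=0 → Y1=0, Y2=0 — eliminated
  n5 stuck-at-0: n1=1, n2=0, n3=1, n4=0, n5=0 [stuck-at-0], n6=1, n7=1, n8=0, n9=0, n10=0 → Y1=1, Y2=0 — matches
  n6 stuck-at-0: n1=1, n2=0, n3=1, n4=0, n5=0, n6=0 [stuck-at-0], n7=0, n8=1, n9=0, n10=0 → Y1=0, Y2=0 — eliminated
Only n5 stuck-at-0 reproduces the observed Y1=1, Y2=0.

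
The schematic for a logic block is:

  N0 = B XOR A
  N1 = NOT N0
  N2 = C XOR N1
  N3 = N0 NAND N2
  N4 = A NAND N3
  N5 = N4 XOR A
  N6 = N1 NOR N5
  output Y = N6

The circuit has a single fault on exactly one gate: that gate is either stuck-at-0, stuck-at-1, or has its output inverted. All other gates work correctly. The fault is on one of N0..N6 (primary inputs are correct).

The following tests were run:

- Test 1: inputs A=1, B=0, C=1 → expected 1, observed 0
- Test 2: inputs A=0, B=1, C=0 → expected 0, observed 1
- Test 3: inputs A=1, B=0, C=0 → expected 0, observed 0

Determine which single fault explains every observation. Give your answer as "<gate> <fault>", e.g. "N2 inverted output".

N4 stuck-at-0

Fault-free values for test 1 (A=1, B=0, C=1): N0=1, N1=0, N2=1, N3=0, N4=1, N5=0, N6=1, giving Y=1. Observed 0.
Test 1: faults giving observed 0 are {N0 stuck-at-0, N0 inverted output, N1 stuck-at-1, N1 inverted output, N2 stuck-at-0, N2 inverted output, N3 stuck-at-1, N3 inverted output, N4 stuck-at-0, N4 inverted output, N5 stuck-at-1, N5 inverted output, N6 stuck-at-0, N6 inverted output}.
Test 2 (A=0, B=1, C=0): fault-free N0=1, N1=0, N2=0, N3=1, N4=1, N5=1, N6=0 → 0; observed 1. Eliminates N0 stuck-at-0, N0 inverted output, N1 stuck-at-1, N1 inverted output, N2 stuck-at-0, N2 inverted output, N3 stuck-at-1, N3 inverted output, N5 stuck-at-1, N6 stuck-at-0.
Test 3 (A=1, B=0, C=0): fault-free N0=1, N1=0, N2=0, N3=1, N4=0, N5=1, N6=0 → 0; observed 0. Eliminates N4 inverted output, N5 inverted output, N6 inverted output.
Only N4 stuck-at-0 is consistent with every test.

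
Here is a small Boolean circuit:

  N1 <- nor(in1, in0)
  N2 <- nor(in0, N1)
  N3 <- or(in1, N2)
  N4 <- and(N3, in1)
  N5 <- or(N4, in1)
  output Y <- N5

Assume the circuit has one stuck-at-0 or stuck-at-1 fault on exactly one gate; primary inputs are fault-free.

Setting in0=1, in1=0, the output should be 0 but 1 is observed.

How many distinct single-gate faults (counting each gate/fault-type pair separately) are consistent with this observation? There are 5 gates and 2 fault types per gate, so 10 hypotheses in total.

Fault-free: N1=0, N2=0, N3=0, N4=0, N5=0 → 0. Observed 1.
  N1 stuck-at-0: output 0 ✗
  N1 stuck-at-1: output 0 ✗
  N2 stuck-at-0: output 0 ✗
  N2 stuck-at-1: output 0 ✗
  N3 stuck-at-0: output 0 ✗
  N3 stuck-at-1: output 0 ✗
  N4 stuck-at-0: output 0 ✗
  N4 stuck-at-1: output 1 ✓
  N5 stuck-at-0: output 0 ✗
  N5 stuck-at-1: output 1 ✓
Consistent faults: {N4 stuck-at-1, N5 stuck-at-1} — 2 in all.

2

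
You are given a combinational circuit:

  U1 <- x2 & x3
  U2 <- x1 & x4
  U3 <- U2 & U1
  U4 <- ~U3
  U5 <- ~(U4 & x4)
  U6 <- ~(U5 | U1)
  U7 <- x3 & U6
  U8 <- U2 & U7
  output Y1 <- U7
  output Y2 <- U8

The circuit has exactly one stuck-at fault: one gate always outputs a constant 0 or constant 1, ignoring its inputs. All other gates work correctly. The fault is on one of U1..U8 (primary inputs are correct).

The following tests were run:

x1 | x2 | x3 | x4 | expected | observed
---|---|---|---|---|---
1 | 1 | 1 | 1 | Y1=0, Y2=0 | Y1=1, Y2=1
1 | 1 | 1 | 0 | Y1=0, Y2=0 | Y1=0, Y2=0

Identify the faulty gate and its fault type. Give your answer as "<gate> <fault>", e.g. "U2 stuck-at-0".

U1 stuck-at-0

Fault-free values for test 1 (x1=1, x2=1, x3=1, x4=1): U1=1, U2=1, U3=1, U4=0, U5=1, U6=0, U7=0, U8=0, giving Y1=0, Y2=0. Observed Y1=1, Y2=1.
Test 1: faults giving observed Y1=1, Y2=1 are {U1 stuck-at-0, U6 stuck-at-1, U7 stuck-at-1}.
Test 2 (x1=1, x2=1, x3=1, x4=0): fault-free U1=1, U2=0, U3=0, U4=1, U5=1, U6=0, U7=0, U8=0 → Y1=0, Y2=0; observed Y1=0, Y2=0. Eliminates U6 stuck-at-1, U7 stuck-at-1.
Only U1 stuck-at-0 is consistent with every test.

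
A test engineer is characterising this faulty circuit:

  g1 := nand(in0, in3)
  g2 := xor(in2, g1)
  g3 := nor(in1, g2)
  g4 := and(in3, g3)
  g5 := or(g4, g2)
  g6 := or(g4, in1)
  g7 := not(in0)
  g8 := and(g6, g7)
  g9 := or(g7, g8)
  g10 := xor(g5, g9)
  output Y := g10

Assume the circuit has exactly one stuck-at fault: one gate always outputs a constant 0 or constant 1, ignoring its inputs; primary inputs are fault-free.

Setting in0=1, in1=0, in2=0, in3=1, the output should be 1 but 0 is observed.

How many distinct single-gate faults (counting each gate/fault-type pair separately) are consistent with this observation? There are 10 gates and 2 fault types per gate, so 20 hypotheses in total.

Fault-free: g1=0, g2=0, g3=1, g4=1, g5=1, g6=1, g7=0, g8=0, g9=0, g10=1 → 1. Observed 0.
  g1: none of the 2 fault types match ✗
  g2: none of the 2 fault types match ✗
  g3: stuck-at-0 ✓; others ✗
  g4: stuck-at-0 ✓; others ✗
  g5: stuck-at-0 ✓; others ✗
  g6: none of the 2 fault types match ✗
  g7: stuck-at-1 ✓; others ✗
  g8: stuck-at-1 ✓; others ✗
  g9: stuck-at-1 ✓; others ✗
  g10: stuck-at-0 ✓; others ✗
Consistent faults: {g3 stuck-at-0, g4 stuck-at-0, g5 stuck-at-0, g7 stuck-at-1, g8 stuck-at-1, g9 stuck-at-1, g10 stuck-at-0} — 7 in all.

7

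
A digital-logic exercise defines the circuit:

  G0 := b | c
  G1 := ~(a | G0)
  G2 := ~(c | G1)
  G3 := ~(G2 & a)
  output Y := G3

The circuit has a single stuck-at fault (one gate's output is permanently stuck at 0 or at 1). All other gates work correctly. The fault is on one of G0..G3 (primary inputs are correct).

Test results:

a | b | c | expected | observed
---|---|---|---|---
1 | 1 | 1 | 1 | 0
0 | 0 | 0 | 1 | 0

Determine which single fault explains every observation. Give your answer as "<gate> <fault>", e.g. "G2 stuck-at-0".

Fault-free values for test 1 (a=1, b=1, c=1): G0=1, G1=0, G2=0, G3=1, giving Y=1. Observed 0.
Test 1: faults giving observed 0 are {G2 stuck-at-1, G3 stuck-at-0}.
Test 2 (a=0, b=0, c=0): fault-free G0=0, G1=1, G2=0, G3=1 → 1; observed 0. Eliminates G2 stuck-at-1.
Only G3 stuck-at-0 is consistent with every test.

G3 stuck-at-0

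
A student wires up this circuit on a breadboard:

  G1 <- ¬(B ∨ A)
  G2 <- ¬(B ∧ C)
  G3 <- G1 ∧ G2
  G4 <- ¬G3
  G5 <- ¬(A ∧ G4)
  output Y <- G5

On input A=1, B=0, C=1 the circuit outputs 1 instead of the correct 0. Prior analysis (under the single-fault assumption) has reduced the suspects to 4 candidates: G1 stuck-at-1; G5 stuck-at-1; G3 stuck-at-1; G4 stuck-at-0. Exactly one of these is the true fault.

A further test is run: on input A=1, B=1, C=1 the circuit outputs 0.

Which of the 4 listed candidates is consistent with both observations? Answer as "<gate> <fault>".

G1 stuck-at-1

Evaluate each candidate on input A=1, B=1, C=1:
  G1 stuck-at-1: G1=1 [stuck-at-1], G2=0, G3=0, G4=1, G5=0 → 0 — matches
  G5 stuck-at-1: G1=0, G2=0, G3=0, G4=1, G5=1 [stuck-at-1] → 1 — eliminated
  G3 stuck-at-1: G1=0, G2=0, G3=1 [stuck-at-1], G4=0, G5=1 → 1 — eliminated
  G4 stuck-at-0: G1=0, G2=0, G3=0, G4=0 [stuck-at-0], G5=1 → 1 — eliminated
Only G1 stuck-at-1 reproduces the observed 0.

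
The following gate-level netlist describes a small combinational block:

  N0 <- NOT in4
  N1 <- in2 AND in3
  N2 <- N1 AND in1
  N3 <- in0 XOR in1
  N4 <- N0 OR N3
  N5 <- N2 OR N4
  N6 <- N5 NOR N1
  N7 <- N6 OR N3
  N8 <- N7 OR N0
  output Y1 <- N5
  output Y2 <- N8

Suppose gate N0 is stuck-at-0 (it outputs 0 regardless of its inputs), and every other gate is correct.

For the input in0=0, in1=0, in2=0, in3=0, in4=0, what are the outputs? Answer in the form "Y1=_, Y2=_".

Y1=0, Y2=1

Propagate with N0 forced: N0=0 [stuck-at-0], N1=0, N2=0, N3=0, N4=0, N5=0, N6=1, N7=1, N8=1.
So the outputs are Y1=0, Y2=1. (Without the fault they would be Y1=1, Y2=1.)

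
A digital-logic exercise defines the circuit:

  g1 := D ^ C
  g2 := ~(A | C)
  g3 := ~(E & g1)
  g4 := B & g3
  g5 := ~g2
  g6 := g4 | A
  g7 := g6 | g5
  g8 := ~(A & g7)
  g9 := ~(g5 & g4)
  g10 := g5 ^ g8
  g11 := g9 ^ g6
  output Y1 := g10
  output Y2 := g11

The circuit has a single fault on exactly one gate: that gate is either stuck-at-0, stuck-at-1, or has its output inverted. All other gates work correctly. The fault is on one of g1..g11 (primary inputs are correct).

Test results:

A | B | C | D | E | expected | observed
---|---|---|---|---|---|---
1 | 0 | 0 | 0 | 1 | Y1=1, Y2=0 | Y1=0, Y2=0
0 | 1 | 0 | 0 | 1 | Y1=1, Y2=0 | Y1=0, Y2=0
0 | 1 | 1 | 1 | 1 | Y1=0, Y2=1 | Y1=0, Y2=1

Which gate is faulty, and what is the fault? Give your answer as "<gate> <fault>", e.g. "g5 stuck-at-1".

Fault-free values for test 1 (A=1, B=0, C=0, D=0, E=1): g1=0, g2=0, g3=1, g4=0, g5=1, g6=1, g7=1, g8=0, g9=1, g10=1, g11=0, giving Y1=1, Y2=0. Observed Y1=0, Y2=0.
Test 1: faults giving observed Y1=0, Y2=0 are {g2 stuck-at-1, g2 inverted output, g5 stuck-at-0, g5 inverted output, g7 stuck-at-0, g7 inverted output, g8 stuck-at-1, g8 inverted output, g10 stuck-at-0, g10 inverted output}.
Test 2 (A=0, B=1, C=0, D=0, E=1): fault-free g1=0, g2=1, g3=1, g4=1, g5=0, g6=1, g7=1, g8=1, g9=1, g10=1, g11=0 → Y1=1, Y2=0; observed Y1=0, Y2=0. Eliminates g2 stuck-at-1, g2 inverted output, g5 stuck-at-0, g5 inverted output, g7 stuck-at-0, g7 inverted output, g8 stuck-at-1.
Test 3 (A=0, B=1, C=1, D=1, E=1): fault-free g1=0, g2=0, g3=1, g4=1, g5=1, g6=1, g7=1, g8=1, g9=0, g10=0, g11=1 → Y1=0, Y2=1; observed Y1=0, Y2=1. Eliminates g8 inverted output, g10 inverted output.
Only g10 stuck-at-0 is consistent with every test.

g10 stuck-at-0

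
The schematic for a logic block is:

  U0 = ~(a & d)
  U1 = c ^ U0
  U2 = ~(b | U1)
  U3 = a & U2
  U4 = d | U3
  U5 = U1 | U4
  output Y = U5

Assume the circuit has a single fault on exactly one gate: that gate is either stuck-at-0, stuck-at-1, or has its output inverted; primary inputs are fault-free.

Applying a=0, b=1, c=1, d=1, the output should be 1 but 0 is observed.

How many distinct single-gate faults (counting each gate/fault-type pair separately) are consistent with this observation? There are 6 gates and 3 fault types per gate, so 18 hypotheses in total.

4

Fault-free: U0=1, U1=0, U2=0, U3=0, U4=1, U5=1 → 1. Observed 0.
  U0: none of the 3 fault types match ✗
  U1: none of the 3 fault types match ✗
  U2: none of the 3 fault types match ✗
  U3: none of the 3 fault types match ✗
  U4: stuck-at-0, inverted output ✓; others ✗
  U5: stuck-at-0, inverted output ✓; others ✗
Consistent faults: {U4 stuck-at-0, U4 inverted output, U5 stuck-at-0, U5 inverted output} — 4 in all.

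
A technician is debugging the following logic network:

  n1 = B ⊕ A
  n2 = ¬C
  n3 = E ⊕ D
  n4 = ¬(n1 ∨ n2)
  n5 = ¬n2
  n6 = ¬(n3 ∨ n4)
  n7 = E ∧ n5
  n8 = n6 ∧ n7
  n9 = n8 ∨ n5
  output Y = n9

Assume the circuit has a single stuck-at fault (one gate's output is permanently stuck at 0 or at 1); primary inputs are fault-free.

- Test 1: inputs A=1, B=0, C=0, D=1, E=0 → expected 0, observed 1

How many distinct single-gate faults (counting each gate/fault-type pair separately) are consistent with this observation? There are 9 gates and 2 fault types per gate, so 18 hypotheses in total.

Fault-free: n1=1, n2=1, n3=1, n4=0, n5=0, n6=0, n7=0, n8=0, n9=0 → 0. Observed 1.
  n1: none of the 2 fault types match ✗
  n2: stuck-at-0 ✓; others ✗
  n3: none of the 2 fault types match ✗
  n4: none of the 2 fault types match ✗
  n5: stuck-at-1 ✓; others ✗
  n6: none of the 2 fault types match ✗
  n7: none of the 2 fault types match ✗
  n8: stuck-at-1 ✓; others ✗
  n9: stuck-at-1 ✓; others ✗
Consistent faults: {n2 stuck-at-0, n5 stuck-at-1, n8 stuck-at-1, n9 stuck-at-1} — 4 in all.

4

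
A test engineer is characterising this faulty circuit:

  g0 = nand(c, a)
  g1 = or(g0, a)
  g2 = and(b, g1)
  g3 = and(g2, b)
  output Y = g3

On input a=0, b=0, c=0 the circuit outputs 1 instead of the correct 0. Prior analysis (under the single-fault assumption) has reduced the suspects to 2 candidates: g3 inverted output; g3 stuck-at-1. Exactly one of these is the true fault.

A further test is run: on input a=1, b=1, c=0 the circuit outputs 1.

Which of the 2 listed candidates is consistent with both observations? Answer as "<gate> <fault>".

Evaluate each candidate on input a=1, b=1, c=0:
  g3 inverted output: g0=1, g1=1, g2=1, g3=0 [inverted output] → 0 — eliminated
  g3 stuck-at-1: g0=1, g1=1, g2=1, g3=1 [stuck-at-1] → 1 — matches
Only g3 stuck-at-1 reproduces the observed 1.

g3 stuck-at-1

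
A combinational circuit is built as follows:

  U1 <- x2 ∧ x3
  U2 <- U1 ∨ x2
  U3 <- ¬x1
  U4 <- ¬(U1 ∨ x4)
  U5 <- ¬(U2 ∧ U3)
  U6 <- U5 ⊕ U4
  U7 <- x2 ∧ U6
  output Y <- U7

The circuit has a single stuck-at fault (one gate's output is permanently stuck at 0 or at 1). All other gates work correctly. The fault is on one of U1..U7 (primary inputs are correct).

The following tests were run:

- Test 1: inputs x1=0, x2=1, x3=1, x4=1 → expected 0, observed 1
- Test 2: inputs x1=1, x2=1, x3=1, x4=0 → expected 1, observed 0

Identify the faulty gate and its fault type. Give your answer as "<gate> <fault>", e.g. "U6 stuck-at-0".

U4 stuck-at-1

Fault-free values for test 1 (x1=0, x2=1, x3=1, x4=1): U1=1, U2=1, U3=1, U4=0, U5=0, U6=0, U7=0, giving Y=0. Observed 1.
Test 1: faults giving observed 1 are {U2 stuck-at-0, U3 stuck-at-0, U4 stuck-at-1, U5 stuck-at-1, U6 stuck-at-1, U7 stuck-at-1}.
Test 2 (x1=1, x2=1, x3=1, x4=0): fault-free U1=1, U2=1, U3=0, U4=0, U5=1, U6=1, U7=1 → 1; observed 0. Eliminates U2 stuck-at-0, U3 stuck-at-0, U5 stuck-at-1, U6 stuck-at-1, U7 stuck-at-1.
Only U4 stuck-at-1 is consistent with every test.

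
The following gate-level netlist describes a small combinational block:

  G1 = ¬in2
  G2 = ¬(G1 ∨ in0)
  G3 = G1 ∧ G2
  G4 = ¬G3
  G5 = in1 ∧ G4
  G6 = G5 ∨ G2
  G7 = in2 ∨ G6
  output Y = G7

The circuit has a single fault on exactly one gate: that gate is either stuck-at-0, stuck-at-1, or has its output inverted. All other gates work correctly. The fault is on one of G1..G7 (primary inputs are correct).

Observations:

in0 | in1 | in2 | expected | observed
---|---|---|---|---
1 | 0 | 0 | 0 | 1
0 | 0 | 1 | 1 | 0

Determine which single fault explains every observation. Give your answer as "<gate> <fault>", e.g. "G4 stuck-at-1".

Fault-free values for test 1 (in0=1, in1=0, in2=0): G1=1, G2=0, G3=0, G4=1, G5=0, G6=0, G7=0, giving Y=0. Observed 1.
Test 1: faults giving observed 1 are {G2 stuck-at-1, G2 inverted output, G5 stuck-at-1, G5 inverted output, G6 stuck-at-1, G6 inverted output, G7 stuck-at-1, G7 inverted output}.
Test 2 (in0=0, in1=0, in2=1): fault-free G1=0, G2=1, G3=0, G4=1, G5=0, G6=1, G7=1 → 1; observed 0. Eliminates G2 stuck-at-1, G2 inverted output, G5 stuck-at-1, G5 inverted output, G6 stuck-at-1, G6 inverted output, G7 stuck-at-1.
Only G7 inverted output is consistent with every test.

G7 inverted output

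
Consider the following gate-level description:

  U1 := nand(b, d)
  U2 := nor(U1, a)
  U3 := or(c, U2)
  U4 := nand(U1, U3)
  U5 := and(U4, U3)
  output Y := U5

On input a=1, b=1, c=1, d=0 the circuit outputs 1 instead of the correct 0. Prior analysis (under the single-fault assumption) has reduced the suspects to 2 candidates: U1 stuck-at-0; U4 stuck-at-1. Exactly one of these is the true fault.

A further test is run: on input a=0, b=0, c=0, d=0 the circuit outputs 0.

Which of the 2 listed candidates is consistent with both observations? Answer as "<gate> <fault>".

Evaluate each candidate on input a=0, b=0, c=0, d=0:
  U1 stuck-at-0: U1=0 [stuck-at-0], U2=1, U3=1, U4=1, U5=1 → 1 — eliminated
  U4 stuck-at-1: U1=1, U2=0, U3=0, U4=1 [stuck-at-1], U5=0 → 0 — matches
Only U4 stuck-at-1 reproduces the observed 0.

U4 stuck-at-1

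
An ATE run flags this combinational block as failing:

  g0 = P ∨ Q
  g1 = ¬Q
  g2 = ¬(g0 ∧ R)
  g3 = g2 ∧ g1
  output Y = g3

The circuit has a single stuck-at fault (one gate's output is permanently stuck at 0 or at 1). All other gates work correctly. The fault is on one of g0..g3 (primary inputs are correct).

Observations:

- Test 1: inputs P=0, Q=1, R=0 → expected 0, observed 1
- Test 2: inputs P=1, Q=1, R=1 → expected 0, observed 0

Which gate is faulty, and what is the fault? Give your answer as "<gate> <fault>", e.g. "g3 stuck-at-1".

g1 stuck-at-1

Fault-free values for test 1 (P=0, Q=1, R=0): g0=1, g1=0, g2=1, g3=0, giving Y=0. Observed 1.
Test 1: faults giving observed 1 are {g1 stuck-at-1, g3 stuck-at-1}.
Test 2 (P=1, Q=1, R=1): fault-free g0=1, g1=0, g2=0, g3=0 → 0; observed 0. Eliminates g3 stuck-at-1.
Only g1 stuck-at-1 is consistent with every test.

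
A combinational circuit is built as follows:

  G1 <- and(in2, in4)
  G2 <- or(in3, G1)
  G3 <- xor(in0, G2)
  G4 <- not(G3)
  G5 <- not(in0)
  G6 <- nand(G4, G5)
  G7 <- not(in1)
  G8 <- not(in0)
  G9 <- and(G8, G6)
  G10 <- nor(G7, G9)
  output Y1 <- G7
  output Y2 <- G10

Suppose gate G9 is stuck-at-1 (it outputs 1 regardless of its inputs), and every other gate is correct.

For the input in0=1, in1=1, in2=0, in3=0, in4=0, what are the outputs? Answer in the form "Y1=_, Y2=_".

Y1=0, Y2=0

Propagate with G9 forced: G1=0, G2=0, G3=1, G4=0, G5=0, G6=1, G7=0, G8=0, G9=1 [stuck-at-1], G10=0.
So the outputs are Y1=0, Y2=0. (Without the fault they would be Y1=0, Y2=1.)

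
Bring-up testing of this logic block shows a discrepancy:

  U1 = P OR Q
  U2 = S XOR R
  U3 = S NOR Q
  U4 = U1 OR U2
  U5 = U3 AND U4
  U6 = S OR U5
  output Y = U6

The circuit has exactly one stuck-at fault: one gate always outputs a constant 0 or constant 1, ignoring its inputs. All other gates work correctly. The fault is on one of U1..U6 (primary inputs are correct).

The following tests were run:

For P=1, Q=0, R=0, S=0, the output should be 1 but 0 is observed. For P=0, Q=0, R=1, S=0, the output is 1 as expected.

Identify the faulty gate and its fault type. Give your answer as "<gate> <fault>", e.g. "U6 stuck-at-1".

U1 stuck-at-0

Fault-free values for test 1 (P=1, Q=0, R=0, S=0): U1=1, U2=0, U3=1, U4=1, U5=1, U6=1, giving Y=1. Observed 0.
Test 1: faults giving observed 0 are {U1 stuck-at-0, U3 stuck-at-0, U4 stuck-at-0, U5 stuck-at-0, U6 stuck-at-0}.
Test 2 (P=0, Q=0, R=1, S=0): fault-free U1=0, U2=1, U3=1, U4=1, U5=1, U6=1 → 1; observed 1. Eliminates U3 stuck-at-0, U4 stuck-at-0, U5 stuck-at-0, U6 stuck-at-0.
Only U1 stuck-at-0 is consistent with every test.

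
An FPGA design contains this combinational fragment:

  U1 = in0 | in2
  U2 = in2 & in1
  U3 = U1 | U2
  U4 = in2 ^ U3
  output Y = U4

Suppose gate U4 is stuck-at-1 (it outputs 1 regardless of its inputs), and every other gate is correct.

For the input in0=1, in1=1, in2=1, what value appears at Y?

Propagate with U4 forced: U1=1, U2=1, U3=1, U4=1 [stuck-at-1].
So Y = 1. (Without the fault it would be 0.)

1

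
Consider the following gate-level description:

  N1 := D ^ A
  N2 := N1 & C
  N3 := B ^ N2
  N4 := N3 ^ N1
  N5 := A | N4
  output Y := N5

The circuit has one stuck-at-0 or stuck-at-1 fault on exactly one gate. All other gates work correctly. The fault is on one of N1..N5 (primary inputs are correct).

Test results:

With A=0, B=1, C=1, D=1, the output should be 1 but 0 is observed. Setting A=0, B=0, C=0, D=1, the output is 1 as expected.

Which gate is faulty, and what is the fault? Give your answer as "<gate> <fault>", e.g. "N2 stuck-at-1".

Fault-free values for test 1 (A=0, B=1, C=1, D=1): N1=1, N2=1, N3=0, N4=1, N5=1, giving Y=1. Observed 0.
Test 1: faults giving observed 0 are {N2 stuck-at-0, N3 stuck-at-1, N4 stuck-at-0, N5 stuck-at-0}.
Test 2 (A=0, B=0, C=0, D=1): fault-free N1=1, N2=0, N3=0, N4=1, N5=1 → 1; observed 1. Eliminates N3 stuck-at-1, N4 stuck-at-0, N5 stuck-at-0.
Only N2 stuck-at-0 is consistent with every test.

N2 stuck-at-0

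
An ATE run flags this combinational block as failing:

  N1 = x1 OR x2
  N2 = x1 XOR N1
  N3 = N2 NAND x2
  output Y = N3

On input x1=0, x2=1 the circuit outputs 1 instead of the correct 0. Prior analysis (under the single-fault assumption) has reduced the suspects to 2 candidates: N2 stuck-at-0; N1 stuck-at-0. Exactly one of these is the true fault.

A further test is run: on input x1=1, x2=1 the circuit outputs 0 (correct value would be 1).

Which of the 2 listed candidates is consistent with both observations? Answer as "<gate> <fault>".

Evaluate each candidate on input x1=1, x2=1:
  N2 stuck-at-0: N1=1, N2=0 [stuck-at-0], N3=1 → 1 — eliminated
  N1 stuck-at-0: N1=0 [stuck-at-0], N2=1, N3=0 → 0 — matches
Only N1 stuck-at-0 reproduces the observed 0.

N1 stuck-at-0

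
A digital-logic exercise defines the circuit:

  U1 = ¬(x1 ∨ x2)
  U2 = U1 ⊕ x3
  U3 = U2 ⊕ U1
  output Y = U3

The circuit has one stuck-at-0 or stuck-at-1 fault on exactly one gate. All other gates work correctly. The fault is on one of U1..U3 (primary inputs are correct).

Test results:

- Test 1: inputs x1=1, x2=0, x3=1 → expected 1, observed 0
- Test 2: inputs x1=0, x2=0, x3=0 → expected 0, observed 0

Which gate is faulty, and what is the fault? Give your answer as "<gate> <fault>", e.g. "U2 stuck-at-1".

Fault-free values for test 1 (x1=1, x2=0, x3=1): U1=0, U2=1, U3=1, giving Y=1. Observed 0.
Test 1: faults giving observed 0 are {U2 stuck-at-0, U3 stuck-at-0}.
Test 2 (x1=0, x2=0, x3=0): fault-free U1=1, U2=1, U3=0 → 0; observed 0. Eliminates U2 stuck-at-0.
Only U3 stuck-at-0 is consistent with every test.

U3 stuck-at-0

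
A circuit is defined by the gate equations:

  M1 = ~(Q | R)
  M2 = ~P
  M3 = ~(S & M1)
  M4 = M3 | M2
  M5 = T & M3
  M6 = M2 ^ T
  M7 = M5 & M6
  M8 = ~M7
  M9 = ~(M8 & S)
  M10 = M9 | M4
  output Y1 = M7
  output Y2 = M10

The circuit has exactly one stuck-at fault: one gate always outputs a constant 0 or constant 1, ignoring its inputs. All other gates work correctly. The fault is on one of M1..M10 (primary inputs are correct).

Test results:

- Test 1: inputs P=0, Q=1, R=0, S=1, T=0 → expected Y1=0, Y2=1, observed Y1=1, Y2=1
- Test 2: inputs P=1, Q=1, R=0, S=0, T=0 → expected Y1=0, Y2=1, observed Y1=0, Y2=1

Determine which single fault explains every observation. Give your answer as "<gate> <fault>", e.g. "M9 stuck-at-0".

Fault-free values for test 1 (P=0, Q=1, R=0, S=1, T=0): M1=0, M2=1, M3=1, M4=1, M5=0, M6=1, M7=0, M8=1, M9=0, M10=1, giving Y1=0, Y2=1. Observed Y1=1, Y2=1.
Test 1: faults giving observed Y1=1, Y2=1 are {M5 stuck-at-1, M7 stuck-at-1}.
Test 2 (P=1, Q=1, R=0, S=0, T=0): fault-free M1=0, M2=0, M3=1, M4=1, M5=0, M6=0, M7=0, M8=1, M9=1, M10=1 → Y1=0, Y2=1; observed Y1=0, Y2=1. Eliminates M7 stuck-at-1.
Only M5 stuck-at-1 is consistent with every test.

M5 stuck-at-1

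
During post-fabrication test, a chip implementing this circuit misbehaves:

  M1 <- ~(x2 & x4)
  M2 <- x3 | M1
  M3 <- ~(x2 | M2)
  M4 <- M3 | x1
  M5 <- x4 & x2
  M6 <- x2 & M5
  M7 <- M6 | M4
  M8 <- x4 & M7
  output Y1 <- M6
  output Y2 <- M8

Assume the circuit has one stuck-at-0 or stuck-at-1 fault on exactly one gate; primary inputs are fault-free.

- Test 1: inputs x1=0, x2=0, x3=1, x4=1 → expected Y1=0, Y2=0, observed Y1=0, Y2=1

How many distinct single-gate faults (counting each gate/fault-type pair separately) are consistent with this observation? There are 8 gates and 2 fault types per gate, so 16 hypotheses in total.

5

Fault-free: M1=1, M2=1, M3=0, M4=0, M5=0, M6=0, M7=0, M8=0 → Y1=0, Y2=0. Observed Y1=0, Y2=1.
  M1: none of the 2 fault types match ✗
  M2: stuck-at-0 ✓; others ✗
  M3: stuck-at-1 ✓; others ✗
  M4: stuck-at-1 ✓; others ✗
  M5: none of the 2 fault types match ✗
  M6: none of the 2 fault types match ✗
  M7: stuck-at-1 ✓; others ✗
  M8: stuck-at-1 ✓; others ✗
Consistent faults: {M2 stuck-at-0, M3 stuck-at-1, M4 stuck-at-1, M7 stuck-at-1, M8 stuck-at-1} — 5 in all.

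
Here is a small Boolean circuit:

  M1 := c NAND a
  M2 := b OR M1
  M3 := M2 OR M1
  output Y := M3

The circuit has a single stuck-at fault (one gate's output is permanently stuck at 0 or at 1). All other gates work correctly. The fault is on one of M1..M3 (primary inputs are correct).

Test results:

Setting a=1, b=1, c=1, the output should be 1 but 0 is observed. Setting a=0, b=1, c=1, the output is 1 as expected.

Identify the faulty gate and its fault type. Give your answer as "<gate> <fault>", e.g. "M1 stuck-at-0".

M2 stuck-at-0

Fault-free values for test 1 (a=1, b=1, c=1): M1=0, M2=1, M3=1, giving Y=1. Observed 0.
Test 1: faults giving observed 0 are {M2 stuck-at-0, M3 stuck-at-0}.
Test 2 (a=0, b=1, c=1): fault-free M1=1, M2=1, M3=1 → 1; observed 1. Eliminates M3 stuck-at-0.
Only M2 stuck-at-0 is consistent with every test.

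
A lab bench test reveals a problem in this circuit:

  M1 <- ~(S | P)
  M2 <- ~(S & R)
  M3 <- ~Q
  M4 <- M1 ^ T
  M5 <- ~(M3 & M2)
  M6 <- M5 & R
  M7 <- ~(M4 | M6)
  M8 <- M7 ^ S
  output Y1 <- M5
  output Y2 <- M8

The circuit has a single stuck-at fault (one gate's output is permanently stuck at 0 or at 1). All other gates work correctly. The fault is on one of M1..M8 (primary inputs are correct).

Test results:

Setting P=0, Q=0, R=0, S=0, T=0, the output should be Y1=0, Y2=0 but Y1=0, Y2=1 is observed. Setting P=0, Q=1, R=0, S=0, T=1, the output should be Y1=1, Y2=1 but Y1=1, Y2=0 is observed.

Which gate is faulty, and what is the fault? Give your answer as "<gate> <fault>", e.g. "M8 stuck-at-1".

M1 stuck-at-0

Fault-free values for test 1 (P=0, Q=0, R=0, S=0, T=0): M1=1, M2=1, M3=1, M4=1, M5=0, M6=0, M7=0, M8=0, giving Y1=0, Y2=0. Observed Y1=0, Y2=1.
Test 1: faults giving observed Y1=0, Y2=1 are {M1 stuck-at-0, M4 stuck-at-0, M7 stuck-at-1, M8 stuck-at-1}.
Test 2 (P=0, Q=1, R=0, S=0, T=1): fault-free M1=1, M2=1, M3=0, M4=0, M5=1, M6=0, M7=1, M8=1 → Y1=1, Y2=1; observed Y1=1, Y2=0. Eliminates M4 stuck-at-0, M7 stuck-at-1, M8 stuck-at-1.
Only M1 stuck-at-0 is consistent with every test.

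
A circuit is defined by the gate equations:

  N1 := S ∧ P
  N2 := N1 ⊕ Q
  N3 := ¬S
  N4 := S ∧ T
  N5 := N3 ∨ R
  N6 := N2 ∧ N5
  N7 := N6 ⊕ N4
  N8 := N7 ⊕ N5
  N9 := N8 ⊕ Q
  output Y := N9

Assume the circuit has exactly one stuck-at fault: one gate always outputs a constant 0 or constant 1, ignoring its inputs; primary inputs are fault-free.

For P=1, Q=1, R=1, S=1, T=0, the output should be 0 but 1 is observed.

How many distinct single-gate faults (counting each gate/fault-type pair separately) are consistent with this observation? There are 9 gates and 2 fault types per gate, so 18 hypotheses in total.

Fault-free: N1=1, N2=0, N3=0, N4=0, N5=1, N6=0, N7=0, N8=1, N9=0 → 0. Observed 1.
  N1: stuck-at-0 ✓; others ✗
  N2: stuck-at-1 ✓; others ✗
  N3: none of the 2 fault types match ✗
  N4: stuck-at-1 ✓; others ✗
  N5: stuck-at-0 ✓; others ✗
  N6: stuck-at-1 ✓; others ✗
  N7: stuck-at-1 ✓; others ✗
  N8: stuck-at-0 ✓; others ✗
  N9: stuck-at-1 ✓; others ✗
Consistent faults: {N1 stuck-at-0, N2 stuck-at-1, N4 stuck-at-1, N5 stuck-at-0, N6 stuck-at-1, N7 stuck-at-1, N8 stuck-at-0, N9 stuck-at-1} — 8 in all.

8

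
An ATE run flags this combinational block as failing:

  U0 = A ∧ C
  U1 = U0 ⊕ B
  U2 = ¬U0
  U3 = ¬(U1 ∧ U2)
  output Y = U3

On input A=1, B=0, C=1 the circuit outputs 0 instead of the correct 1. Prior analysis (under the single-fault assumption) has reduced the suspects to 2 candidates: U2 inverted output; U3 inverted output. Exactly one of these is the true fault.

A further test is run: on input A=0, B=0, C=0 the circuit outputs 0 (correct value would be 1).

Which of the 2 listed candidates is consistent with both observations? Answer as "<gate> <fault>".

Evaluate each candidate on input A=0, B=0, C=0:
  U2 inverted output: U0=0, U1=0, U2=0 [inverted output], U3=1 → 1 — eliminated
  U3 inverted output: U0=0, U1=0, U2=1, U3=0 [inverted output] → 0 — matches
Only U3 inverted output reproduces the observed 0.

U3 inverted output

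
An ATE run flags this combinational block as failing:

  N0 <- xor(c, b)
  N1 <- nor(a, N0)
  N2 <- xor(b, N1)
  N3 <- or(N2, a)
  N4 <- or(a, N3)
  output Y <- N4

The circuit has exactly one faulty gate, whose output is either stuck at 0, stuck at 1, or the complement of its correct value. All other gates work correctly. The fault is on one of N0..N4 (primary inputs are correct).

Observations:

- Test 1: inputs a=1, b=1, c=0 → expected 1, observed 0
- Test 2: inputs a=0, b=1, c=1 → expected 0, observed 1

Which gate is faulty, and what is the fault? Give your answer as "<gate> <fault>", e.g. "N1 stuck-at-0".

Fault-free values for test 1 (a=1, b=1, c=0): N0=1, N1=0, N2=1, N3=1, N4=1, giving Y=1. Observed 0.
Test 1: faults giving observed 0 are {N4 stuck-at-0, N4 inverted output}.
Test 2 (a=0, b=1, c=1): fault-free N0=0, N1=1, N2=0, N3=0, N4=0 → 0; observed 1. Eliminates N4 stuck-at-0.
Only N4 inverted output is consistent with every test.

N4 inverted output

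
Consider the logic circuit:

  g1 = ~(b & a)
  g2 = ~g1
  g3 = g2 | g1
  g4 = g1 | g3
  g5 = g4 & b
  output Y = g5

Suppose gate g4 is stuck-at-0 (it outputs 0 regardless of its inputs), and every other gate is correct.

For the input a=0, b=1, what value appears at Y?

0

Propagate with g4 forced: g1=1, g2=0, g3=1, g4=0 [stuck-at-0], g5=0.
So Y = 0. (Without the fault it would be 1.)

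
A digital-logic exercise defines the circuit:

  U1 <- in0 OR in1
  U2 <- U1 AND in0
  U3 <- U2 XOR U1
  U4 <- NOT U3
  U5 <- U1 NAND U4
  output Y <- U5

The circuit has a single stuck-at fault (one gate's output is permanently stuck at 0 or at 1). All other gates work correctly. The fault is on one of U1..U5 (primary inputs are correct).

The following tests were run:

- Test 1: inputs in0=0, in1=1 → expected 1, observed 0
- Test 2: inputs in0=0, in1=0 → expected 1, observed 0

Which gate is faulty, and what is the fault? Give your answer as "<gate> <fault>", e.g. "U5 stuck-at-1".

U5 stuck-at-0

Fault-free values for test 1 (in0=0, in1=1): U1=1, U2=0, U3=1, U4=0, U5=1, giving Y=1. Observed 0.
Test 1: faults giving observed 0 are {U2 stuck-at-1, U3 stuck-at-0, U4 stuck-at-1, U5 stuck-at-0}.
Test 2 (in0=0, in1=0): fault-free U1=0, U2=0, U3=0, U4=1, U5=1 → 1; observed 0. Eliminates U2 stuck-at-1, U3 stuck-at-0, U4 stuck-at-1.
Only U5 stuck-at-0 is consistent with every test.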